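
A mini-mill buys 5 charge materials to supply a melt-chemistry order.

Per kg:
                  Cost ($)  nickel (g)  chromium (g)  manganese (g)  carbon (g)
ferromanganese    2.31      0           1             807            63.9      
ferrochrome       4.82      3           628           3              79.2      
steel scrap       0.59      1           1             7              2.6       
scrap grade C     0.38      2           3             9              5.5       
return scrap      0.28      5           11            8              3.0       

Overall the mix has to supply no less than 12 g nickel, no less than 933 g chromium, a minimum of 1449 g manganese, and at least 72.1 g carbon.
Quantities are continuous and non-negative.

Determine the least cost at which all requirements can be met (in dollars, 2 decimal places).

This is a linear program. Let x1 = kg of ferromanganese, x2 = kg of ferrochrome, x3 = kg of steel scrap, x4 = kg of scrap grade C, x5 = kg of return scrap.
Minimise 2.31x1 + 4.82x2 + 0.59x3 + 0.38x4 + 0.28x5 subject to:
  3x2 + 1x3 + 2x4 + 5x5 ≥ 12   (nickel)
  1x1 + 628x2 + 1x3 + 3x4 + 11x5 ≥ 933   (chromium)
  807x1 + 3x2 + 7x3 + 9x4 + 8x5 ≥ 1449   (manganese)
  63.9x1 + 79.2x2 + 2.6x3 + 5.5x4 + 3x5 ≥ 72.1   (carbon)
  x1, x2, x3, x4, x5 ≥ 0.
The cheapest feasible vertex uses only ferromanganese, ferrochrome, return scrap; steel scrap, scrap grade C are not used. Binding constraints: nickel, chromium, manganese.
Optimal quantities: ferromanganese = 1.775 kg, ferrochrome = 1.456 kg, return scrap = 1.526 kg.
Total cost: 2.31·1.775 + 4.82·1.456 + 0.28·1.526 = 11.5455.

$11.55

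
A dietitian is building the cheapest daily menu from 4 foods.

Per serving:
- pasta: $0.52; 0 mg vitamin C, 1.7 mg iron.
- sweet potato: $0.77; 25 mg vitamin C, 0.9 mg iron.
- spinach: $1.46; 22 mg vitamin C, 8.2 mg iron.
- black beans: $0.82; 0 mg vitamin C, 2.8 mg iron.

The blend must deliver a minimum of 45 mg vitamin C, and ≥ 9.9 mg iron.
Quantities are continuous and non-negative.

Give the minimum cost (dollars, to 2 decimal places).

$2.26

Let x1 = servings of pasta, x2 = servings of sweet potato, x3 = servings of spinach, x4 = servings of black beans.
min 0.52x1 + 0.77x2 + 1.46x3 + 0.82x4 subject to:
  25x2 + 22x3 ≥ 45   (vitamin C)
  1.7x1 + 0.9x2 + 8.2x3 + 2.8x4 ≥ 9.9   (iron)
  x1, x2, x3, x4 ≥ 0.
The optimal basis is {sweet potato, spinach}; pasta, black beans drop out. Binding constraints: vitamin C and iron.
Solving gives x2 = 0.8164, x3 = 1.118.
Cost = 0.77·0.8164 + 1.46·1.118 = 2.2609.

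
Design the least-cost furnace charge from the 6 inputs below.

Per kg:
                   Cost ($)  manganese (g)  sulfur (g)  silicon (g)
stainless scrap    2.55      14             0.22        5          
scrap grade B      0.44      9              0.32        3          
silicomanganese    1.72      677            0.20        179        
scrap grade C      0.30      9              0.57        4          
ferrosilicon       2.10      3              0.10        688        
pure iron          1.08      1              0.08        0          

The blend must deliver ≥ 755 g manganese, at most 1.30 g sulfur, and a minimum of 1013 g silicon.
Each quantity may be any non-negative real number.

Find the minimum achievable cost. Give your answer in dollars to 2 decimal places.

Let x1 = kg of stainless scrap, x2 = kg of scrap grade B, x3 = kg of silicomanganese, x4 = kg of scrap grade C, x5 = kg of ferrosilicon, x6 = kg of pure iron.
Minimise 2.55x1 + 0.44x2 + 1.72x3 + 0.3x4 + 2.1x5 + 1.08x6 with:
  14x1 + 9x2 + 677x3 + 9x4 + 3x5 + 1x6 ≥ 755   (manganese)
  0.22x1 + 0.32x2 + 0.2x3 + 0.57x4 + 0.1x5 + 0.08x6 ≤ 1.3   (sulfur)
  5x1 + 3x2 + 179x3 + 4x4 + 688x5 ≥ 1013   (silicon)
  x1, x2, x3, x4, x5, x6 ≥ 0.
The minimum-cost mix takes nothing from stainless scrap, scrap grade B, scrap grade C, pure iron — only silicomanganese, ferrosilicon. Binding constraints: manganese and silicon.
So silicomanganese = 1.11 kg, ferrosilicon = 1.1836 kg.
Cost = 1.72·1.11 + 2.1·1.1836 = 4.3948.

$4.39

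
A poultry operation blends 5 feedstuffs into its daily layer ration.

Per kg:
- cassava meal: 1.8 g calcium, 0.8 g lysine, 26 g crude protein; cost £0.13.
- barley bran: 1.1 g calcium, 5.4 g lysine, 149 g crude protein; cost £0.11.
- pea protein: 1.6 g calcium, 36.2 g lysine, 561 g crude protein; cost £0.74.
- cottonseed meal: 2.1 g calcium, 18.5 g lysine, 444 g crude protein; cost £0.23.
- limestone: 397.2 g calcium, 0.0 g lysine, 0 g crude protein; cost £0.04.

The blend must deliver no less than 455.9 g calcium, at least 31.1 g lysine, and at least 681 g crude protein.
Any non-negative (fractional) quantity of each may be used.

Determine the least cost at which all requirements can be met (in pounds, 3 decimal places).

£0.432

Let x1 = kg of cassava meal, x2 = kg of barley bran, x3 = kg of pea protein, x4 = kg of cottonseed meal, x5 = kg of limestone.
min 0.13x1 + 0.11x2 + 0.74x3 + 0.23x4 + 0.04x5 subject to:
  1.8x1 + 1.1x2 + 1.6x3 + 2.1x4 + 397.2x5 ≥ 455.9   (calcium)
  0.8x1 + 5.4x2 + 36.2x3 + 18.5x4 ≥ 31.1   (lysine)
  26x1 + 149x2 + 561x3 + 444x4 ≥ 681   (crude protein)
  x1, x2, x3, x4, x5 ≥ 0.
The minimum-cost mix takes nothing from cassava meal, barley bran, pea protein — only cottonseed meal, limestone. Binding constraints: calcium and lysine.
Optimal quantities: cottonseed meal = 1.681 kg, limestone = 1.139 kg.
Objective = 0.23·1.681 + 0.04·1.139 = 0.43219.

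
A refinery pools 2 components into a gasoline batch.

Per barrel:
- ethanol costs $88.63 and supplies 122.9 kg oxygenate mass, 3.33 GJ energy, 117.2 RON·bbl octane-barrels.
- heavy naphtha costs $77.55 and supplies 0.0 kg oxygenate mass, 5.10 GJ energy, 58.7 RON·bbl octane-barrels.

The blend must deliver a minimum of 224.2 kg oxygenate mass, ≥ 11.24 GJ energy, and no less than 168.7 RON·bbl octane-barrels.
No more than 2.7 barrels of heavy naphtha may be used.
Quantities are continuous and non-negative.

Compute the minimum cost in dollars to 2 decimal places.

$240.23

Let x1 = barrels of ethanol, x2 = barrels of heavy naphtha.
min 88.63x1 + 77.55x2 with:
  122.9x1 ≥ 224.2   (oxygenate mass)
  3.33x1 + 5.1x2 ≥ 11.24   (energy)
  117.2x1 + 58.7x2 ≥ 168.7   (octane-barrels)
  x2 ≤ 2.7
  x1, x2 ≥ 0.
Both inputs are positive at the optimum. The oxygenate mass and energy requirements are met with equality.
Optimal quantities: ethanol = 1.82425 barrels, heavy naphtha = 1.0128 barrels.
Objective = 88.63·1.82425 + 77.55·1.0128 = 240.2259.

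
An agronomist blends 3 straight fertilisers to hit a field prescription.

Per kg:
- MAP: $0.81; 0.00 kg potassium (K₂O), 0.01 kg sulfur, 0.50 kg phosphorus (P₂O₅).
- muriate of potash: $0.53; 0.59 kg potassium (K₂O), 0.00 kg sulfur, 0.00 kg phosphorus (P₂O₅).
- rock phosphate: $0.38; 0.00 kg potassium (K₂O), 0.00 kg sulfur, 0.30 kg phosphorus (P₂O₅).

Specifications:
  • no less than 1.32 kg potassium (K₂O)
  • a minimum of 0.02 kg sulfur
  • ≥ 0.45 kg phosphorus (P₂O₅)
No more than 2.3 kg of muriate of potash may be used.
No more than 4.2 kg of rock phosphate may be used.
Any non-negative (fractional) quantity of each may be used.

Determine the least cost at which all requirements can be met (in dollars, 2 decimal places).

$2.81

Treat it as an LP. Let x1 = kg of MAP, x2 = kg of muriate of potash, x3 = kg of rock phosphate.
Minimise 0.81x1 + 0.53x2 + 0.38x3 subject to:
  0.59x2 ≥ 1.32   (potassium (K₂O))
  0.01x1 ≥ 0.02   (sulfur)
  0.5x1 + 0.3x3 ≥ 0.45   (phosphorus (P₂O₅))
  x2 ≤ 2.3
  x3 ≤ 4.2
  x1, x2, x3 ≥ 0.
The cheapest feasible vertex uses only MAP, muriate of potash; rock phosphate is not used. The potassium (K₂O) and sulfur requirements are met with equality.
Solving gives x1 = 2, x2 = 2.237.
Total cost: 0.81·2 + 0.53·2.237 = 2.8056.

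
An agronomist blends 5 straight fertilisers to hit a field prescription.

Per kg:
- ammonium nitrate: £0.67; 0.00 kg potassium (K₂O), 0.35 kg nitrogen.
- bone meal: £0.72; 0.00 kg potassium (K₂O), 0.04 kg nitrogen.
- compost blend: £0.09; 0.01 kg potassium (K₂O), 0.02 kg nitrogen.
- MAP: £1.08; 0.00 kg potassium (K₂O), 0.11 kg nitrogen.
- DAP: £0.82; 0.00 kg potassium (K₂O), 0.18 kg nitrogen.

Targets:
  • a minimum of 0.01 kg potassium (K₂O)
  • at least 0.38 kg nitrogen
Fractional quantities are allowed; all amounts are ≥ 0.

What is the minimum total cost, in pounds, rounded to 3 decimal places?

£0.779

Let x1 = kg of ammonium nitrate, x2 = kg of bone meal, x3 = kg of compost blend, x4 = kg of MAP, x5 = kg of DAP.
Minimize 0.67x1 + 0.72x2 + 0.09x3 + 1.08x4 + 0.82x5 with:
  0.01x3 ≥ 0.01   (potassium (K₂O))
  0.35x1 + 0.04x2 + 0.02x3 + 0.11x4 + 0.18x5 ≥ 0.38   (nitrogen)
  x1, x2, x3, x4, x5 ≥ 0.
The minimum-cost mix takes nothing from bone meal, MAP, DAP — only ammonium nitrate, compost blend. There the potassium (K₂O) and nitrogen constraints are tight.
Solving gives x1 = 1.029, x3 = 1.
Cost = 0.67·1.029 + 0.09·1 = 0.77943.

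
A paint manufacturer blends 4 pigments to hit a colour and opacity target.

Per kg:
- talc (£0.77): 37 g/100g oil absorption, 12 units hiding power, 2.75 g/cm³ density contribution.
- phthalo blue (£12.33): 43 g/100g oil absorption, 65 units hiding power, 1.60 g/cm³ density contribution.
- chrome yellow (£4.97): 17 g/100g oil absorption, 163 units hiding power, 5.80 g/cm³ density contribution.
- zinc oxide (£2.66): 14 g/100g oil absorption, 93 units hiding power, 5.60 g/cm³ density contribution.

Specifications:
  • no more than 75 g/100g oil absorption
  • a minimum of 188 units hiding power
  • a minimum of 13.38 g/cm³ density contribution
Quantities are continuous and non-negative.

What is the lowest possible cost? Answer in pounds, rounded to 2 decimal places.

£5.81

Let x1 = kg of talc, x2 = kg of phthalo blue, x3 = kg of chrome yellow, x4 = kg of zinc oxide.
Minimise 0.77x1 + 12.33x2 + 4.97x3 + 2.66x4 s.t.:
  37x1 + 43x2 + 17x3 + 14x4 ≤ 75   (oil absorption)
  12x1 + 65x2 + 163x3 + 93x4 ≥ 188   (hiding power)
  2.75x1 + 1.6x2 + 5.8x3 + 5.6x4 ≥ 13.38   (density contribution)
  x1, x2, x3, x4 ≥ 0.
The cheapest feasible vertex uses only talc, zinc oxide; phthalo blue, chrome yellow are not used. There the hiding power and density contribution constraints are tight.
Solving gives x1 = 1.016, x4 = 1.89.
Total cost: 0.77·1.016 + 2.66·1.89 = 5.8097.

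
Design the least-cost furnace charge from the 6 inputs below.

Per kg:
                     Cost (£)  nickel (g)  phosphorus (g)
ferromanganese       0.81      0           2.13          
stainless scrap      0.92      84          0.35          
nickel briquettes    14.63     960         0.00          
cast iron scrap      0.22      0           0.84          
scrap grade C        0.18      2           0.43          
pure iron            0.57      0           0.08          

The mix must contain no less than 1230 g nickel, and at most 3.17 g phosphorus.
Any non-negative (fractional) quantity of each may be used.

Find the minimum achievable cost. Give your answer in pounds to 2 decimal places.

This is a linear program. Let x1 = kg of ferromanganese, x2 = kg of stainless scrap, x3 = kg of nickel briquettes, x4 = kg of cast iron scrap, x5 = kg of scrap grade C, x6 = kg of pure iron.
Minimize 0.81x1 + 0.92x2 + 14.63x3 + 0.22x4 + 0.18x5 + 0.57x6 s.t.:
  84x2 + 960x3 + 2x5 ≥ 1230   (nickel)
  2.13x1 + 0.35x2 + 0.84x4 + 0.43x5 + 0.08x6 ≤ 3.17   (phosphorus)
  x1, x2, x3, x4, x5, x6 ≥ 0.
The optimal basis is {stainless scrap, nickel briquettes}; ferromanganese, cast iron scrap, scrap grade C, pure iron drop out. Binding constraints: nickel and phosphorus.
Optimal quantities: stainless scrap = 9.057 kg, nickel briquettes = 0.4888 kg.
Total cost: 0.92·9.057 + 14.63·0.4888 = 15.4836.

£15.48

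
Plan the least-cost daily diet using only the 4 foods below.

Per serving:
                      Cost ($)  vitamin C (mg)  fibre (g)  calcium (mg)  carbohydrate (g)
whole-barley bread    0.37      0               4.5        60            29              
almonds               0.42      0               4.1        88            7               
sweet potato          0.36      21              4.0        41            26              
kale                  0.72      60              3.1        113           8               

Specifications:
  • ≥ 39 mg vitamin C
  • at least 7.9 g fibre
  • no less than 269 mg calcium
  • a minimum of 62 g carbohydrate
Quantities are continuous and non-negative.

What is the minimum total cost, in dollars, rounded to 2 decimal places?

Let x1 = servings of whole-barley bread, x2 = servings of almonds, x3 = servings of sweet potato, x4 = servings of kale.
Minimise 0.37x1 + 0.42x2 + 0.36x3 + 0.72x4 s.t.:
  21x3 + 60x4 ≥ 39   (vitamin C)
  4.5x1 + 4.1x2 + 4x3 + 3.1x4 ≥ 7.9   (fibre)
  60x1 + 88x2 + 41x3 + 113x4 ≥ 269   (calcium)
  29x1 + 7x2 + 26x3 + 8x4 ≥ 62   (carbohydrate)
  x1, x2, x3, x4 ≥ 0.
At the optimum only whole-barley bread, almonds, kale are positive (sweet potato = 0). Binding constraints: vitamin C, calcium, carbohydrate.
Optimal quantities: whole-barley bread = 1.702 servings, almonds = 1.061 servings, kale = 0.65 servings.
Total cost: 0.37·1.702 + 0.42·1.061 + 0.72·0.65 = 1.5434.

$1.54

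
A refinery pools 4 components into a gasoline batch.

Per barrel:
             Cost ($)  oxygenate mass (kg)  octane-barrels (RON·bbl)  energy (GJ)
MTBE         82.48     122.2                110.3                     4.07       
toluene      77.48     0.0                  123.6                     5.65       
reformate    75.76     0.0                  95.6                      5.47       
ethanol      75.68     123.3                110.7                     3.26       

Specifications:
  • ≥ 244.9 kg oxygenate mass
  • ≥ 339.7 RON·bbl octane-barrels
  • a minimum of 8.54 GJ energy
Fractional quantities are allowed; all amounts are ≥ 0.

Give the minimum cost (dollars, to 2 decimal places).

$225.43

Set it up as a linear program. Let x1 = barrels of MTBE, x2 = barrels of toluene, x3 = barrels of reformate, x4 = barrels of ethanol.
Minimize 82.48x1 + 77.48x2 + 75.76x3 + 75.68x4 s.t.:
  122.2x1 + 123.3x4 ≥ 244.9   (oxygenate mass)
  110.3x1 + 123.6x2 + 95.6x3 + 110.7x4 ≥ 339.7   (octane-barrels)
  4.07x1 + 5.65x2 + 5.47x3 + 3.26x4 ≥ 8.54   (energy)
  x1, x2, x3, x4 ≥ 0.
The optimal basis is {toluene, ethanol}; MTBE, reformate drop out. There the oxygenate mass and octane-barrels constraints are tight.
Optimal quantities: toluene = 0.96947 barrels, ethanol = 1.9862 barrels.
Total cost: 77.48·0.96947 + 75.68·1.9862 = 225.4302.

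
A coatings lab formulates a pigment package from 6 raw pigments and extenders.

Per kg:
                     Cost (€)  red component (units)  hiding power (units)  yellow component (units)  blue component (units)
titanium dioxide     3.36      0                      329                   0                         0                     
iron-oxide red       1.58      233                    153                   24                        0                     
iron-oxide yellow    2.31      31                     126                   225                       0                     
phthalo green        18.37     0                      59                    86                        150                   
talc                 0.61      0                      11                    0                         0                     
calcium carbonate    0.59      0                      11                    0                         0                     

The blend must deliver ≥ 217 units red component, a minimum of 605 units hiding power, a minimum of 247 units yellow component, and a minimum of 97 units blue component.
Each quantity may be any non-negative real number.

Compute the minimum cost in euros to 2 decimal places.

Let x1 = kg of titanium dioxide, x2 = kg of iron-oxide red, x3 = kg of iron-oxide yellow, x4 = kg of phthalo green, x5 = kg of talc, x6 = kg of calcium carbonate.
Minimise 3.36x1 + 1.58x2 + 2.31x3 + 18.37x4 + 0.61x5 + 0.59x6 s.t.:
  233x2 + 31x3 ≥ 217   (red component)
  329x1 + 153x2 + 126x3 + 59x4 + 11x5 + 11x6 ≥ 605   (hiding power)
  24x2 + 225x3 + 86x4 ≥ 247   (yellow component)
  150x4 ≥ 97   (blue component)
  x1, x2, x3, x4, x5, x6 ≥ 0.
At the optimum only iron-oxide red, iron-oxide yellow, phthalo green are positive (titanium dioxide, talc, calcium carbonate = 0). There the hiding power, yellow component, blue component constraints are tight.
That vertex is x2 = 3.294, x3 = 0.4993, x4 = 0.6467.
Objective = 1.58·3.294 + 2.31·0.4993 + 18.37·0.6467 = 18.2378.

€18.24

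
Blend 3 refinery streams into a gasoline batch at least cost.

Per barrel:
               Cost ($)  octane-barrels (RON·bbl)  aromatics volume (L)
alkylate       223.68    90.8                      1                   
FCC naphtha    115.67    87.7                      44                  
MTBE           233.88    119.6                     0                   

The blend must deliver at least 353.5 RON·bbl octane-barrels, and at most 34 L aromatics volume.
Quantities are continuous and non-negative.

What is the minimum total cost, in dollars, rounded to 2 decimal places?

Let x1 = barrels of alkylate, x2 = barrels of FCC naphtha, x3 = barrels of MTBE.
Minimise 223.68x1 + 115.67x2 + 233.88x3 s.t.:
  90.8x1 + 87.7x2 + 119.6x3 ≥ 353.5   (octane-barrels)
  1x1 + 44x2 ≤ 34   (aromatics volume)
  x1, x2, x3 ≥ 0.
The minimum-cost mix takes nothing from alkylate — only FCC naphtha, MTBE. There the octane-barrels and aromatics volume constraints are tight.
Solving gives x2 = 0.77273, x3 = 2.3891.
Hence cost = 115.67·0.77273 + 233.88·2.3891 = $648.1444.

$648.14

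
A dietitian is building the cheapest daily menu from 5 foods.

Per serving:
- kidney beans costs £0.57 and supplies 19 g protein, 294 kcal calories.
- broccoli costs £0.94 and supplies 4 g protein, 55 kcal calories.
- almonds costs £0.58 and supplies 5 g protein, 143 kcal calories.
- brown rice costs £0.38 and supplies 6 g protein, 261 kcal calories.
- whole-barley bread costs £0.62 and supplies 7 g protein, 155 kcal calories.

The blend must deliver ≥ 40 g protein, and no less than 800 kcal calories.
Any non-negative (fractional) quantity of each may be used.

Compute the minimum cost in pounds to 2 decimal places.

£1.42

Treat it as an LP. Let x1 = servings of kidney beans, x2 = servings of broccoli, x3 = servings of almonds, x4 = servings of brown rice, x5 = servings of whole-barley bread.
Minimise 0.57x1 + 0.94x2 + 0.58x3 + 0.38x4 + 0.62x5 s.t.:
  19x1 + 4x2 + 5x3 + 6x4 + 7x5 ≥ 40   (protein)
  294x1 + 55x2 + 143x3 + 261x4 + 155x5 ≥ 800   (calories)
  x1, x2, x3, x4, x5 ≥ 0.
The minimum-cost mix takes nothing from broccoli, almonds, whole-barley bread — only kidney beans, brown rice. The protein and calories requirements are met with equality.
So kidney beans = 1.765 servings, brown rice = 1.077 servings.
Cost = 0.57·1.765 + 0.38·1.077 = 1.4153.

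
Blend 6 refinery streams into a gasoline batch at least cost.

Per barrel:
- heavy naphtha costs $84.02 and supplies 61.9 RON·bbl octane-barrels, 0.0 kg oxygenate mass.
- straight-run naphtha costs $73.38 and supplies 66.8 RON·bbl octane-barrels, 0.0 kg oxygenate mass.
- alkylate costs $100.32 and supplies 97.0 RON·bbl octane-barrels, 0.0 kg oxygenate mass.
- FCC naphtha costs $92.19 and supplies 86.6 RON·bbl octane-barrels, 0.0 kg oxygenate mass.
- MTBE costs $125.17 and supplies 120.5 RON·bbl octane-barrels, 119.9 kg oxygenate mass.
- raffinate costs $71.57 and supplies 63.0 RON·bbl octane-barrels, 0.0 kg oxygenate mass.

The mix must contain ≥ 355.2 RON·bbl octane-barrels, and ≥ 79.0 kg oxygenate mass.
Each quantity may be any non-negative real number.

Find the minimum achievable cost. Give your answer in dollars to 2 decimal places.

Set it up as a linear program. Let x1 = barrels of heavy naphtha, x2 = barrels of straight-run naphtha, x3 = barrels of alkylate, x4 = barrels of FCC naphtha, x5 = barrels of MTBE, x6 = barrels of raffinate.
Minimize 84.02x1 + 73.38x2 + 100.32x3 + 92.19x4 + 125.17x5 + 71.57x6 subject to:
  61.9x1 + 66.8x2 + 97x3 + 86.6x4 + 120.5x5 + 63x6 ≥ 355.2   (octane-barrels)
  119.9x5 ≥ 79   (oxygenate mass)
  x1, x2, x3, x4, x5, x6 ≥ 0.
The optimal basis is {alkylate, MTBE}; heavy naphtha, straight-run naphtha, FCC naphtha, raffinate drop out. There the octane-barrels and oxygenate mass constraints are tight.
That vertex is x3 = 2.84335, x5 = 0.658882.
Cost = 100.32·2.84335 + 125.17·0.658882 = 367.7171.

$367.72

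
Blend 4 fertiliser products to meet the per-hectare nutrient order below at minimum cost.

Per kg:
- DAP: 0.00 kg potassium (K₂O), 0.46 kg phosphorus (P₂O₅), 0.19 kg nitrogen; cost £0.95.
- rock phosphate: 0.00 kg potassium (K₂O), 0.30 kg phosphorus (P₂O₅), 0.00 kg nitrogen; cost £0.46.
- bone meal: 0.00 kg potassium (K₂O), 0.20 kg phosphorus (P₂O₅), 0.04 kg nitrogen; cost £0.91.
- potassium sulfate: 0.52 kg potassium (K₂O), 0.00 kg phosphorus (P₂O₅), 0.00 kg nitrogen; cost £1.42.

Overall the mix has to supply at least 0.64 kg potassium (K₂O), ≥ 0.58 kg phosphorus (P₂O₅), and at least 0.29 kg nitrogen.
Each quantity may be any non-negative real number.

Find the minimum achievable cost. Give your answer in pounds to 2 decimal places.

Treat it as an LP. Let x1 = kg of DAP, x2 = kg of rock phosphate, x3 = kg of bone meal, x4 = kg of potassium sulfate.
Minimise 0.95x1 + 0.46x2 + 0.91x3 + 1.42x4 subject to:
  0.52x4 ≥ 0.64   (potassium (K₂O))
  0.46x1 + 0.3x2 + 0.2x3 ≥ 0.58   (phosphorus (P₂O₅))
  0.19x1 + 0.04x3 ≥ 0.29   (nitrogen)
  x1, x2, x3, x4 ≥ 0.
The cheapest feasible vertex uses only DAP, potassium sulfate; rock phosphate, bone meal are not used. There the potassium (K₂O) and nitrogen constraints are tight.
So DAP = 1.526 kg, potassium sulfate = 1.231 kg.
Cost = 0.95·1.526 + 1.42·1.231 = 3.1977.

£3.20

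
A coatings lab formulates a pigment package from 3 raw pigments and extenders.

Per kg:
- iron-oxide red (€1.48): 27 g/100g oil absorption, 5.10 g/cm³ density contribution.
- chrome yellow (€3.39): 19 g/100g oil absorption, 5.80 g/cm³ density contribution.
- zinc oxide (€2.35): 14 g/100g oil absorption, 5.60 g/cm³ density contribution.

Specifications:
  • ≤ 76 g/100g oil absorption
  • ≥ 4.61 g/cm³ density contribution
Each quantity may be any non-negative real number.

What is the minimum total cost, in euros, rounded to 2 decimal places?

This is a linear program. Let x1 = kg of iron-oxide red, x2 = kg of chrome yellow, x3 = kg of zinc oxide.
min 1.48x1 + 3.39x2 + 2.35x3 s.t.:
  27x1 + 19x2 + 14x3 ≤ 76   (oil absorption)
  5.1x1 + 5.8x2 + 5.6x3 ≥ 4.61   (density contribution)
  x1, x2, x3 ≥ 0.
The cheapest feasible vertex uses only iron-oxide red; chrome yellow, zinc oxide are not used. Binding constraint: density contribution.
So iron-oxide red = 0.9039 kg.
Hence cost = 1.48·0.9039 = €1.3378.

€1.34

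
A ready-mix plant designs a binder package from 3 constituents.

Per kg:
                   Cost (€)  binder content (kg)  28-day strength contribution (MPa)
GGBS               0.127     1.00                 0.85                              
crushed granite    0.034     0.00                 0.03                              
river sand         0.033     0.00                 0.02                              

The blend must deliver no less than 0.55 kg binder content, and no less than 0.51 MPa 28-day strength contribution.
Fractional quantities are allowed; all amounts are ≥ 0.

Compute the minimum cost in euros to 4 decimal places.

Let x1 = kg of GGBS, x2 = kg of crushed granite, x3 = kg of river sand.
Minimise 0.127x1 + 0.034x2 + 0.033x3 subject to:
  1x1 ≥ 0.55   (binder content)
  0.85x1 + 0.03x2 + 0.02x3 ≥ 0.51   (28-day strength contribution)
  x1, x2, x3 ≥ 0.
The cheapest feasible vertex uses only GGBS; crushed granite, river sand are not used. The 28-day strength contribution requirement is met with equality.
Solving gives x1 = 0.6.
Total cost: 0.127·0.6 = 0.076200.

€0.0762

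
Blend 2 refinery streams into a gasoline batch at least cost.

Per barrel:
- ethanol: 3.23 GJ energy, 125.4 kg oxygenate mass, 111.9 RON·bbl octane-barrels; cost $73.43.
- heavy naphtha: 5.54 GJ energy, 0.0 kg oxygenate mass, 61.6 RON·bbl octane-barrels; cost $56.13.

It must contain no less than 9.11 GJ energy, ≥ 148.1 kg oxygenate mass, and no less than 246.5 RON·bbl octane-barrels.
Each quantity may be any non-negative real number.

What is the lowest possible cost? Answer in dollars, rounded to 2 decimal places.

$170.08

This is a linear program. Let x1 = barrels of ethanol, x2 = barrels of heavy naphtha.
Minimise 73.43x1 + 56.13x2 subject to:
  3.23x1 + 5.54x2 ≥ 9.11   (energy)
  125.4x1 ≥ 148.1   (oxygenate mass)
  111.9x1 + 61.6x2 ≥ 246.5   (octane-barrels)
  x1, x2 ≥ 0.
Both inputs are positive at the optimum. There the energy and octane-barrels constraints are tight.
So ethanol = 1.91096 barrels, heavy naphtha = 0.530252 barrels.
Total cost: 73.43·1.91096 + 56.13·0.530252 = 170.0848.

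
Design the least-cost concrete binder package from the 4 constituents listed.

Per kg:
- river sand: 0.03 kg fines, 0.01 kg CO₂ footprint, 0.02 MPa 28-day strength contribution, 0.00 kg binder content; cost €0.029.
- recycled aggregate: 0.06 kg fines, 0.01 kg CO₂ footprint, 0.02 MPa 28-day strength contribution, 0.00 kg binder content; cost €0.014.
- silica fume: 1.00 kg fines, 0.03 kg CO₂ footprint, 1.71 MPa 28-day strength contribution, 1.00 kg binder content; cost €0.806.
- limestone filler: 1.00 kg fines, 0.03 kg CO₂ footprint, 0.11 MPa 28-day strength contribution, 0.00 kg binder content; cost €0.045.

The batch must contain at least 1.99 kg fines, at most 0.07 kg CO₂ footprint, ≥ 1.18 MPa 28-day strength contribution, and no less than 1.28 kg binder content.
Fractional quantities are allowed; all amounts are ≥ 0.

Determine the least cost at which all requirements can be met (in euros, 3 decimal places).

Treat it as an LP. Let x1 = kg of river sand, x2 = kg of recycled aggregate, x3 = kg of silica fume, x4 = kg of limestone filler.
min 0.029x1 + 0.014x2 + 0.806x3 + 0.045x4 s.t.:
  0.03x1 + 0.06x2 + 1x3 + 1x4 ≥ 1.99   (fines)
  0.01x1 + 0.01x2 + 0.03x3 + 0.03x4 ≤ 0.07   (CO₂ footprint)
  0.02x1 + 0.02x2 + 1.71x3 + 0.11x4 ≥ 1.18   (28-day strength contribution)
  1x3 ≥ 1.28   (binder content)
  x1, x2, x3, x4 ≥ 0.
The minimum-cost mix takes nothing from river sand, recycled aggregate — only silica fume, limestone filler. The fines and binder content requirements are met with equality.
That vertex is x3 = 1.28, x4 = 0.71.
Total cost: 0.806·1.28 + 0.045·0.71 = 1.06363.

€1.064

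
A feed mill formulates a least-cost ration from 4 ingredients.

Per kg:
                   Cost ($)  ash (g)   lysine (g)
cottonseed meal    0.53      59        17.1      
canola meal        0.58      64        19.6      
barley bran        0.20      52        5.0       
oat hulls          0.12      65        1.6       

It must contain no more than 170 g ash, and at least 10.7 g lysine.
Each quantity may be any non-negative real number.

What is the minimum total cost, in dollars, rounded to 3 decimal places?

$0.317

This is a linear program. Let x1 = kg of cottonseed meal, x2 = kg of canola meal, x3 = kg of barley bran, x4 = kg of oat hulls.
min 0.53x1 + 0.58x2 + 0.2x3 + 0.12x4 with:
  59x1 + 64x2 + 52x3 + 65x4 ≤ 170   (ash)
  17.1x1 + 19.6x2 + 5x3 + 1.6x4 ≥ 10.7   (lysine)
  x1, x2, x3, x4 ≥ 0.
The cheapest feasible vertex uses only canola meal; cottonseed meal, barley bran, oat hulls are not used. There the lysine constraint is tight.
Optimal quantities: canola meal = 0.5459 kg.
Total cost: 0.58·0.5459 = 0.31662.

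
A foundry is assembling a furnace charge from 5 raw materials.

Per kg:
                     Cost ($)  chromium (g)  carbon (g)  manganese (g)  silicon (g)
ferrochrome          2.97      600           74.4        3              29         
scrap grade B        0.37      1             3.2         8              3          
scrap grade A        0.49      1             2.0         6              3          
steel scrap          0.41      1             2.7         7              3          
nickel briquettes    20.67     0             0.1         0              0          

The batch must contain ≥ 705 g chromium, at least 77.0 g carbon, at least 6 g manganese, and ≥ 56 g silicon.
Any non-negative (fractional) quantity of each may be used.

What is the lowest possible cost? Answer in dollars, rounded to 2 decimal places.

$5.74

Let x1 = kg of ferrochrome, x2 = kg of scrap grade B, x3 = kg of scrap grade A, x4 = kg of steel scrap, x5 = kg of nickel briquettes.
Minimize 2.97x1 + 0.37x2 + 0.49x3 + 0.41x4 + 20.67x5 with:
  600x1 + 1x2 + 1x3 + 1x4 ≥ 705   (chromium)
  74.4x1 + 3.2x2 + 2x3 + 2.7x4 + 0.1x5 ≥ 77   (carbon)
  3x1 + 8x2 + 6x3 + 7x4 ≥ 6   (manganese)
  29x1 + 3x2 + 3x3 + 3x4 ≥ 56   (silicon)
  x1, x2, x3, x4, x5 ≥ 0.
At the optimum only ferrochrome, scrap grade B are positive (scrap grade A, steel scrap, nickel briquettes = 0). The manganese and silicon requirements are met with equality.
That vertex is x1 = 1.928, x2 = 0.02691.
Total cost: 2.97·1.928 + 0.37·0.02691 = 5.7361.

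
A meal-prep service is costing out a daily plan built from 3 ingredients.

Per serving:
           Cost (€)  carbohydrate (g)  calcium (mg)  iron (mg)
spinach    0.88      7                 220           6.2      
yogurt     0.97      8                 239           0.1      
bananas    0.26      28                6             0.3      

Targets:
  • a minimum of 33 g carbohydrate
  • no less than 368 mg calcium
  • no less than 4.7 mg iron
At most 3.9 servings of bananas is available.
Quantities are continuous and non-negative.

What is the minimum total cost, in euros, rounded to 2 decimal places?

€1.65

This is a linear program. Let x1 = servings of spinach, x2 = servings of yogurt, x3 = servings of bananas.
min 0.88x1 + 0.97x2 + 0.26x3 with:
  7x1 + 8x2 + 28x3 ≥ 33   (carbohydrate)
  220x1 + 239x2 + 6x3 ≥ 368   (calcium)
  6.2x1 + 0.1x2 + 0.3x3 ≥ 4.7   (iron)
  x3 ≤ 3.9
  x1, x2, x3 ≥ 0.
The optimal basis is {spinach, bananas}; yogurt drops out. There the carbohydrate and calcium constraints are tight.
Optimal quantities: spinach = 1.652 servings, bananas = 0.7656 servings.
Total cost: 0.88·1.652 + 0.26·0.7656 = 1.6528.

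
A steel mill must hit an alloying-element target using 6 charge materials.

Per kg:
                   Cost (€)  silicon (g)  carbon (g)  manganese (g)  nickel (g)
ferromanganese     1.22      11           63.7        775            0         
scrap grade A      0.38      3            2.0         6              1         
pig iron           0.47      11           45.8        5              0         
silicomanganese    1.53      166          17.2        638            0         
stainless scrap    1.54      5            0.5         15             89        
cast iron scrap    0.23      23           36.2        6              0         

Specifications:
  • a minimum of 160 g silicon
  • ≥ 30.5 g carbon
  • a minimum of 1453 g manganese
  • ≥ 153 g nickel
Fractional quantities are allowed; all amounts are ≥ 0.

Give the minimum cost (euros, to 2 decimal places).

Let x1 = kg of ferromanganese, x2 = kg of scrap grade A, x3 = kg of pig iron, x4 = kg of silicomanganese, x5 = kg of stainless scrap, x6 = kg of cast iron scrap.
Minimise 1.22x1 + 0.38x2 + 0.47x3 + 1.53x4 + 1.54x5 + 0.23x6 s.t.:
  11x1 + 3x2 + 11x3 + 166x4 + 5x5 + 23x6 ≥ 160   (silicon)
  63.7x1 + 2x2 + 45.8x3 + 17.2x4 + 0.5x5 + 36.2x6 ≥ 30.5   (carbon)
  775x1 + 6x2 + 5x3 + 638x4 + 15x5 + 6x6 ≥ 1453   (manganese)
  1x2 + 89x5 ≥ 153   (nickel)
  x1, x2, x3, x4, x5, x6 ≥ 0.
The minimum-cost mix takes nothing from scrap grade A, pig iron, cast iron scrap — only ferromanganese, silicomanganese, stainless scrap. There the silicon, manganese, nickel constraints are tight.
So ferromanganese = 1.154 kg, silicomanganese = 0.8356 kg, stainless scrap = 1.719 kg.
Hence cost = 1.22·1.154 + 1.53·0.8356 + 1.54·1.719 = €5.3336.

€5.33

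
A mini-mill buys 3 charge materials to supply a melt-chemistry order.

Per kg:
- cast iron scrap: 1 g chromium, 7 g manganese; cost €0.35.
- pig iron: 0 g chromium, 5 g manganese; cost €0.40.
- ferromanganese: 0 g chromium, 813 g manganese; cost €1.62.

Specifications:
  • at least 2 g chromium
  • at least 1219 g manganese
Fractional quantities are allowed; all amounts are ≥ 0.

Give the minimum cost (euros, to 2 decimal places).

€3.10

This is a linear program. Let x1 = kg of cast iron scrap, x2 = kg of pig iron, x3 = kg of ferromanganese.
Minimise 0.35x1 + 0.4x2 + 1.62x3 s.t.:
  1x1 ≥ 2   (chromium)
  7x1 + 5x2 + 813x3 ≥ 1219   (manganese)
  x1, x2, x3 ≥ 0.
At the optimum only cast iron scrap, ferromanganese are positive (pig iron = 0). The chromium and manganese requirements are met with equality.
Solving gives x1 = 2, x3 = 1.482.
Objective = 0.35·2 + 1.62·1.482 = 3.1008.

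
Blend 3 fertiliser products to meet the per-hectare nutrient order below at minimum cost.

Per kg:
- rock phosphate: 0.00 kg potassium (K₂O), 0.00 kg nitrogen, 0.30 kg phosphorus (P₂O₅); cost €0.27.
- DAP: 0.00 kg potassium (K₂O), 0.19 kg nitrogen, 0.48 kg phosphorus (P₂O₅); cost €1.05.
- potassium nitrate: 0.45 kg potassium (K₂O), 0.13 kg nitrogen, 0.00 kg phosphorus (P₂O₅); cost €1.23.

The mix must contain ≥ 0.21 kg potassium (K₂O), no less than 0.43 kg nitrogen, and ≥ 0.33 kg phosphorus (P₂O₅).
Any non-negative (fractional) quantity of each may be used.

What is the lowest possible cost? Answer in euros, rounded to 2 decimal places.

€2.62

Let x1 = kg of rock phosphate, x2 = kg of DAP, x3 = kg of potassium nitrate.
Minimize 0.27x1 + 1.05x2 + 1.23x3 with:
  0.45x3 ≥ 0.21   (potassium (K₂O))
  0.19x2 + 0.13x3 ≥ 0.43   (nitrogen)
  0.3x1 + 0.48x2 ≥ 0.33   (phosphorus (P₂O₅))
  x1, x2, x3 ≥ 0.
The optimal basis is {DAP, potassium nitrate}; rock phosphate drops out. Binding constraints: potassium (K₂O) and nitrogen.
Optimal quantities: DAP = 1.944 kg, potassium nitrate = 0.4667 kg.
Total cost: 1.05·1.944 + 1.23·0.4667 = 2.6152.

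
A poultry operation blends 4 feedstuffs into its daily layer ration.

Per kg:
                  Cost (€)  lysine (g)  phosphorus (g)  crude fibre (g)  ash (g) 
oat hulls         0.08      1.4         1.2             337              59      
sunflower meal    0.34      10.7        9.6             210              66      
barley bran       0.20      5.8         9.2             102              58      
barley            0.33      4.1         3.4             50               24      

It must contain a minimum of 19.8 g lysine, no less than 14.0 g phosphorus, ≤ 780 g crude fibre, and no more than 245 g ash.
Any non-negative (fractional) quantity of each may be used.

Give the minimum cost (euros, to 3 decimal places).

This is a linear program. Let x1 = kg of oat hulls, x2 = kg of sunflower meal, x3 = kg of barley bran, x4 = kg of barley.
Minimise 0.08x1 + 0.34x2 + 0.2x3 + 0.33x4 s.t.:
  1.4x1 + 10.7x2 + 5.8x3 + 4.1x4 ≥ 19.8   (lysine)
  1.2x1 + 9.6x2 + 9.2x3 + 3.4x4 ≥ 14   (phosphorus)
  337x1 + 210x2 + 102x3 + 50x4 ≤ 780   (crude fibre)
  59x1 + 66x2 + 58x3 + 24x4 ≤ 245   (ash)
  x1, x2, x3, x4 ≥ 0.
The minimum-cost mix takes nothing from oat hulls, barley bran, barley — only sunflower meal. Binding constraint: lysine.
Optimal quantities: sunflower meal = 1.85 kg.
Hence cost = 0.34·1.85 = €0.62900.

€0.629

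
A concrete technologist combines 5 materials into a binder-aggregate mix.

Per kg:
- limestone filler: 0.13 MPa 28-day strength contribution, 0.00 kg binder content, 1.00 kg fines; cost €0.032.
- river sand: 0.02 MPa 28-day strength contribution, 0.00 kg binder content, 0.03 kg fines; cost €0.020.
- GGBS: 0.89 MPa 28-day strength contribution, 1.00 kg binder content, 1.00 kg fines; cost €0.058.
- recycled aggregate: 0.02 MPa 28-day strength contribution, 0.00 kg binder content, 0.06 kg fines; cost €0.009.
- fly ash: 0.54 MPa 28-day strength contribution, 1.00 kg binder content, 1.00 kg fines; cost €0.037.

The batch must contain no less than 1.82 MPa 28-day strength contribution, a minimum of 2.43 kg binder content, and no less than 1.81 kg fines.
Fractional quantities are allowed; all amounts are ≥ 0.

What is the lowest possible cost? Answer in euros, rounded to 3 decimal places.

Let x1 = kg of limestone filler, x2 = kg of river sand, x3 = kg of GGBS, x4 = kg of recycled aggregate, x5 = kg of fly ash.
min 0.032x1 + 0.02x2 + 0.058x3 + 0.009x4 + 0.037x5 with:
  0.13x1 + 0.02x2 + 0.89x3 + 0.02x4 + 0.54x5 ≥ 1.82   (28-day strength contribution)
  1x3 + 1x5 ≥ 2.43   (binder content)
  1x1 + 0.03x2 + 1x3 + 0.06x4 + 1x5 ≥ 1.81   (fines)
  x1, x2, x3, x4, x5 ≥ 0.
At the optimum only GGBS, fly ash are positive (limestone filler, river sand, recycled aggregate = 0). There the 28-day strength contribution and binder content constraints are tight.
That vertex is x3 = 1.451, x5 = 0.9791.
Total cost: 0.058·1.451 + 0.037·0.9791 = 0.12038.

€0.120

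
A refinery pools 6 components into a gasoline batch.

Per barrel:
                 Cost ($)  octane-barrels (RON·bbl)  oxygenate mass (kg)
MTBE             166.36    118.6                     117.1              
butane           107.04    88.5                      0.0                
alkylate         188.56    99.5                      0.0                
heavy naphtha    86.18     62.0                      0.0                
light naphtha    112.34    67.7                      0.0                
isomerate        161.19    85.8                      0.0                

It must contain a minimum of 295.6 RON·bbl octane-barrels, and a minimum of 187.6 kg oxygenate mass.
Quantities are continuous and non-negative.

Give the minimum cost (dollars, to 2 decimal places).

Let x1 = barrels of MTBE, x2 = barrels of butane, x3 = barrels of alkylate, x4 = barrels of heavy naphtha, x5 = barrels of light naphtha, x6 = barrels of isomerate.
min 166.36x1 + 107.04x2 + 188.56x3 + 86.18x4 + 112.34x5 + 161.19x6 with:
  118.6x1 + 88.5x2 + 99.5x3 + 62x4 + 67.7x5 + 85.8x6 ≥ 295.6   (octane-barrels)
  117.1x1 ≥ 187.6   (oxygenate mass)
  x1, x2, x3, x4, x5, x6 ≥ 0.
The minimum-cost mix takes nothing from alkylate, heavy naphtha, light naphtha, isomerate — only MTBE, butane. Binding constraints: octane-barrels and oxygenate mass.
So MTBE = 1.60205 barrels, butane = 1.19319 barrels.
Cost = 166.36·1.60205 + 107.04·1.19319 = 394.2361.

$394.24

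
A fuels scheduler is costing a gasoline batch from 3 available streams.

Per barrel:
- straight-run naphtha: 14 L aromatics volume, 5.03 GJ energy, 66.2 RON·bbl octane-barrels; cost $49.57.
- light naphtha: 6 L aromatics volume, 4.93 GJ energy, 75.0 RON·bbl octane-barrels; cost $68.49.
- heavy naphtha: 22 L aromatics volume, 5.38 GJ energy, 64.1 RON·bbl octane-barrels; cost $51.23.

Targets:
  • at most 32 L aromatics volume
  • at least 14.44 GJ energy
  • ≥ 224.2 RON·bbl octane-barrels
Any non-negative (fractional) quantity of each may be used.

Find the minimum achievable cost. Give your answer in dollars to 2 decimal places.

$187.15

Let x1 = barrels of straight-run naphtha, x2 = barrels of light naphtha, x3 = barrels of heavy naphtha.
Minimise 49.57x1 + 68.49x2 + 51.23x3 subject to:
  14x1 + 6x2 + 22x3 ≤ 32   (aromatics volume)
  5.03x1 + 4.93x2 + 5.38x3 ≥ 14.44   (energy)
  66.2x1 + 75x2 + 64.1x3 ≥ 224.2   (octane-barrels)
  x1, x2, x3 ≥ 0.
The optimal basis is {straight-run naphtha, light naphtha}; heavy naphtha drops out. Binding constraints: aromatics volume and octane-barrels.
That vertex is x1 = 1.616, x2 = 1.563.
Objective = 49.57·1.616 + 68.49·1.563 = 187.15499.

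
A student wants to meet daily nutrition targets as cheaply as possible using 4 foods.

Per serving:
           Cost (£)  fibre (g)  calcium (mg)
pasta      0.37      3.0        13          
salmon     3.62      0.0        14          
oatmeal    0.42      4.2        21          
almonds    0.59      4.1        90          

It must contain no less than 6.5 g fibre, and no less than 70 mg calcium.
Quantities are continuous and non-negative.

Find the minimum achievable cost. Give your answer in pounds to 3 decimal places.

£0.747

This is a linear program. Let x1 = servings of pasta, x2 = servings of salmon, x3 = servings of oatmeal, x4 = servings of almonds.
Minimise 0.37x1 + 3.62x2 + 0.42x3 + 0.59x4 s.t.:
  3x1 + 4.2x3 + 4.1x4 ≥ 6.5   (fibre)
  13x1 + 14x2 + 21x3 + 90x4 ≥ 70   (calcium)
  x1, x2, x3, x4 ≥ 0.
The cheapest feasible vertex uses only oatmeal, almonds; pasta, salmon are not used. There the fibre and calcium constraints are tight.
That vertex is x3 = 1.021, x4 = 0.5396.
Hence cost = 0.42·1.021 + 0.59·0.5396 = £0.74718.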